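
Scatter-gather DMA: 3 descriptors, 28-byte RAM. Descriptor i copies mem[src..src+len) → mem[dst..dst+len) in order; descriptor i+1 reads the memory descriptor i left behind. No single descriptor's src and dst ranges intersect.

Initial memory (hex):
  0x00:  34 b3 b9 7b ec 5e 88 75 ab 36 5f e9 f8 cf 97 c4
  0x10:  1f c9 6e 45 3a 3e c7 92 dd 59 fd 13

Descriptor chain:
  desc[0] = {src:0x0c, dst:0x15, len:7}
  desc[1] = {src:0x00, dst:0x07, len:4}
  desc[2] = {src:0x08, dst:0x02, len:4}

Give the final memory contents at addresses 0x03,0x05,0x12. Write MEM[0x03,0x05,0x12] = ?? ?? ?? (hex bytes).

  after D0: wrote 7B at 0x15 = f8cf97c41fc96e
  after D1: wrote 4B at 0x07 = 34b3b97b
  after D2: wrote 4B at 0x02 = b3b97be9
query mem[0x03]=0xb9, mem[0x05]=0xe9, mem[0x12]=0x6e

MEM[0x03,0x05,0x12] = b9 e9 6e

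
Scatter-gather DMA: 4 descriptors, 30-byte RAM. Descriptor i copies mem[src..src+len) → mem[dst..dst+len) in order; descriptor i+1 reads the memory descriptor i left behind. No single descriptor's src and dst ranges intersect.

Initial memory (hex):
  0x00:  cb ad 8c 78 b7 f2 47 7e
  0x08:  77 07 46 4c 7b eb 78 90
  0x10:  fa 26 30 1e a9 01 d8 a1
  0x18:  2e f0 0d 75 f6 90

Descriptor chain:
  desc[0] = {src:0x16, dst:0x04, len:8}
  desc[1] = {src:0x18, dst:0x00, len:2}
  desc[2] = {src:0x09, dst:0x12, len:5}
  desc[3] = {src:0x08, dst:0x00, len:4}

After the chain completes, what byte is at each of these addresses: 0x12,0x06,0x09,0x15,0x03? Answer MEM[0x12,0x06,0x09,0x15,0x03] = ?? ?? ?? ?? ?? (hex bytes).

MEM[0x12,0x06,0x09,0x15,0x03] = 75 2e 75 7b 90

[0] 0x16->0x04 len=8 : d8 a1 2e f0 0d 75 f6 90
[1] 0x18->0x00 len=2 : 2e f0
[2] 0x09->0x12 len=5 : 75 f6 90 7b eb
[3] 0x08->0x00 len=4 : 0d 75 f6 90
query mem[0x12]=0x75, mem[0x06]=0x2e, mem[0x09]=0x75, mem[0x15]=0x7b, mem[0x03]=0x90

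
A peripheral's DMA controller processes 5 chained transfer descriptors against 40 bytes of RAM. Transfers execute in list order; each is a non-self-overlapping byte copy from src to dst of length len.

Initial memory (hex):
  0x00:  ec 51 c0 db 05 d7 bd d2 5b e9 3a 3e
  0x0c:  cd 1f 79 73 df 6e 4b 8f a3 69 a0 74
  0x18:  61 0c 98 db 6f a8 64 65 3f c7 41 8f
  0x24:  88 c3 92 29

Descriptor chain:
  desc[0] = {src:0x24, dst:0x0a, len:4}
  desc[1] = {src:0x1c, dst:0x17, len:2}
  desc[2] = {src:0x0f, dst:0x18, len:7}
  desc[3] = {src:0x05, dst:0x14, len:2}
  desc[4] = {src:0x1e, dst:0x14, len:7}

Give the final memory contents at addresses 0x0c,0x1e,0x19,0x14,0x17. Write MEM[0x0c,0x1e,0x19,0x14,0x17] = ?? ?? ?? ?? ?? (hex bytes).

D0: mem[0x0a..0x0d] <- [88 c3 92 29]
D1: mem[0x17..0x18] <- [6f a8]
D2: mem[0x18..0x1e] <- [73 df 6e 4b 8f a3 69]
D3: mem[0x14..0x15] <- [d7 bd]
D4: mem[0x14..0x1a] <- [69 65 3f c7 41 8f 88]
query mem[0x0c]=0x92, mem[0x1e]=0x69, mem[0x19]=0x8f, mem[0x14]=0x69, mem[0x17]=0xc7

MEM[0x0c,0x1e,0x19,0x14,0x17] = 92 69 8f 69 c7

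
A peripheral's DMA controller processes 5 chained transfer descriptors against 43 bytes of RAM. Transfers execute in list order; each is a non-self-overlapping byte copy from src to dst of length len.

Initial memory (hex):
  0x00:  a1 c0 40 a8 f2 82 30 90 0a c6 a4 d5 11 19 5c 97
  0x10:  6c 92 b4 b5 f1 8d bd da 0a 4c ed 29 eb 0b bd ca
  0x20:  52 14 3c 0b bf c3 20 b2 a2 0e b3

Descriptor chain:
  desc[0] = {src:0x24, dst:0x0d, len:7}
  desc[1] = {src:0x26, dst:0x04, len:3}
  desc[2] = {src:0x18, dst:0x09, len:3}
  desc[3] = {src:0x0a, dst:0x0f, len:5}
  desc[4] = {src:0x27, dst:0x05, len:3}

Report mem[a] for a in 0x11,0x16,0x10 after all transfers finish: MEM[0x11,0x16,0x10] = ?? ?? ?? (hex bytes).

D0: mem[0x0d..0x13] <- [bf c3 20 b2 a2 0e b3]
D1: mem[0x04..0x06] <- [20 b2 a2]
D2: mem[0x09..0x0b] <- [0a 4c ed]
D3: mem[0x0f..0x13] <- [4c ed 11 bf c3]
D4: mem[0x05..0x07] <- [b2 a2 0e]
query mem[0x11]=0x11, mem[0x16]=0xbd, mem[0x10]=0xed

MEM[0x11,0x16,0x10] = 11 bd ed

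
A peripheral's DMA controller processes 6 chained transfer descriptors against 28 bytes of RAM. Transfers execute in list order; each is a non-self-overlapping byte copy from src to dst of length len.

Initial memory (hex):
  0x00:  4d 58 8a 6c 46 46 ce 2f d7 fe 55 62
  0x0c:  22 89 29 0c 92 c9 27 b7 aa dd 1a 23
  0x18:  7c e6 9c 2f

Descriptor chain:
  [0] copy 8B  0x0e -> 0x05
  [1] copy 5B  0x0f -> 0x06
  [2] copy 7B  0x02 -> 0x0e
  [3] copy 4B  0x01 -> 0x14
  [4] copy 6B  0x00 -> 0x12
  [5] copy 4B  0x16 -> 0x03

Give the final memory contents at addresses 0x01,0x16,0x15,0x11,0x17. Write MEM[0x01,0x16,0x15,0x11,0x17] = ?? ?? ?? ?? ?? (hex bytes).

#0 dst[0x05+8] := {0x29,0x0c,0x92,0xc9,0x27,0xb7,0xaa,0xdd}
#1 dst[0x06+5] := {0x0c,0x92,0xc9,0x27,0xb7}
#2 dst[0x0e+7] := {0x8a,0x6c,0x46,0x29,0x0c,0x92,0xc9}
#3 dst[0x14+4] := {0x58,0x8a,0x6c,0x46}
#4 dst[0x12+6] := {0x4d,0x58,0x8a,0x6c,0x46,0x29}
#5 dst[0x03+4] := {0x46,0x29,0x7c,0xe6}
query mem[0x01]=0x58, mem[0x16]=0x46, mem[0x15]=0x6c, mem[0x11]=0x29, mem[0x17]=0x29

MEM[0x01,0x16,0x15,0x11,0x17] = 58 46 6c 29 29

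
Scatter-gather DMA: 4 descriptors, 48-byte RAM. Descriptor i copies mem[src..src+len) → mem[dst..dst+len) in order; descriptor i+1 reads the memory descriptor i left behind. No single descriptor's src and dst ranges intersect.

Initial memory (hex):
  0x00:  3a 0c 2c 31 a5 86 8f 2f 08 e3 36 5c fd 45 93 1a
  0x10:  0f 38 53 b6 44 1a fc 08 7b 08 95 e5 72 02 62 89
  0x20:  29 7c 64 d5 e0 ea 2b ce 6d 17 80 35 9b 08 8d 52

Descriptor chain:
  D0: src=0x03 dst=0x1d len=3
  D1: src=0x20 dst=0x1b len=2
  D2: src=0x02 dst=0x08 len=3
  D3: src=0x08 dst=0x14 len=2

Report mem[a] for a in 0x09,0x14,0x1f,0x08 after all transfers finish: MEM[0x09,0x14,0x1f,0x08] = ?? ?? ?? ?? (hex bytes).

  after D0: wrote 3B at 0x1d = 31a586
  after D1: wrote 2B at 0x1b = 297c
  after D2: wrote 3B at 0x08 = 2c31a5
  after D3: wrote 2B at 0x14 = 2c31
query mem[0x09]=0x31, mem[0x14]=0x2c, mem[0x1f]=0x86, mem[0x08]=0x2c

MEM[0x09,0x14,0x1f,0x08] = 31 2c 86 2c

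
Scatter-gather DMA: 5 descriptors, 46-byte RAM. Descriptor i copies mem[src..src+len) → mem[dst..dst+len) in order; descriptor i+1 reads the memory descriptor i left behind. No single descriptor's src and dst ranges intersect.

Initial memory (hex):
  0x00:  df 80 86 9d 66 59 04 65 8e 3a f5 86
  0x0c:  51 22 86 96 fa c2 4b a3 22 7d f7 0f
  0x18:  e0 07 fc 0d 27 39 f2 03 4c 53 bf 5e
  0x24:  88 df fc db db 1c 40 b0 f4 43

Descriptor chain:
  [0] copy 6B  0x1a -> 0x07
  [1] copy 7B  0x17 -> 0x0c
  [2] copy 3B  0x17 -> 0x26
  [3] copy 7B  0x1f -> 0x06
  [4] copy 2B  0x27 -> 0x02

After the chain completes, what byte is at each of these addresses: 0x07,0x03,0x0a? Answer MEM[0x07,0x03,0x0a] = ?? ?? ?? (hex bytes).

  after D0: wrote 6B at 0x07 = fc0d2739f203
  after D1: wrote 7B at 0x0c = 0fe007fc0d2739
  after D2: wrote 3B at 0x26 = 0fe007
  after D3: wrote 7B at 0x06 = 034c53bf5e88df
  after D4: wrote 2B at 0x02 = e007
query mem[0x07]=0x4c, mem[0x03]=0x07, mem[0x0a]=0x5e

MEM[0x07,0x03,0x0a] = 4c 07 5e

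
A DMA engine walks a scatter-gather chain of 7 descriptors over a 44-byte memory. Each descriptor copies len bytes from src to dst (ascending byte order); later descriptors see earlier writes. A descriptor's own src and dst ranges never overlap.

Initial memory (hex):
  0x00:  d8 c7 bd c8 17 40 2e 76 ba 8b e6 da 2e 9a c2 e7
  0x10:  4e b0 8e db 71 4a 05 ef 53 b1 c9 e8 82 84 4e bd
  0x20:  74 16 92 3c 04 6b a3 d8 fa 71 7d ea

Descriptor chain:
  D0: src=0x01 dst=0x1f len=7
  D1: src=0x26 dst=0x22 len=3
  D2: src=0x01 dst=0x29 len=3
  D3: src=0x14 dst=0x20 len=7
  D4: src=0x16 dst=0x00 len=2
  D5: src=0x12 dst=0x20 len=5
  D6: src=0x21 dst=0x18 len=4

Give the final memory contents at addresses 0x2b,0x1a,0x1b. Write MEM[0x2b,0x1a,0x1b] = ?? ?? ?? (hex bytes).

#0 dst[0x1f+7] := {0xc7,0xbd,0xc8,0x17,0x40,0x2e,0x76}
#1 dst[0x22+3] := {0xa3,0xd8,0xfa}
#2 dst[0x29+3] := {0xc7,0xbd,0xc8}
#3 dst[0x20+7] := {0x71,0x4a,0x05,0xef,0x53,0xb1,0xc9}
#4 dst[0x00+2] := {0x05,0xef}
#5 dst[0x20+5] := {0x8e,0xdb,0x71,0x4a,0x05}
#6 dst[0x18+4] := {0xdb,0x71,0x4a,0x05}
query mem[0x2b]=0xc8, mem[0x1a]=0x4a, mem[0x1b]=0x05

MEM[0x2b,0x1a,0x1b] = c8 4a 05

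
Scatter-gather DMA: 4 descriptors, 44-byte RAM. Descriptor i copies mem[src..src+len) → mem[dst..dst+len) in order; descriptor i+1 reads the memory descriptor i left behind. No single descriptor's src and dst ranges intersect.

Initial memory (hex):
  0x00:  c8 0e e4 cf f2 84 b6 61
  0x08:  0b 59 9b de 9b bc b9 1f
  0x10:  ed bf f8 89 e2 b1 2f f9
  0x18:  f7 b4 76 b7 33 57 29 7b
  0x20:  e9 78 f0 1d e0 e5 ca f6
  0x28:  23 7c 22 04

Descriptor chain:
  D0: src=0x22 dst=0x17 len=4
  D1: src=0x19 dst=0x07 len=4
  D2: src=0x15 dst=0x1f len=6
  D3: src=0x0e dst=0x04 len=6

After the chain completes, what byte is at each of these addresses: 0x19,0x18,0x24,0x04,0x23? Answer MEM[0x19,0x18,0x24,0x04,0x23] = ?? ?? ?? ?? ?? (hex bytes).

MEM[0x19,0x18,0x24,0x04,0x23] = e0 1d e5 b9 e0

D0: mem[0x17..0x1a] <- [f0 1d e0 e5]
D1: mem[0x07..0x0a] <- [e0 e5 b7 33]
D2: mem[0x1f..0x24] <- [b1 2f f0 1d e0 e5]
D3: mem[0x04..0x09] <- [b9 1f ed bf f8 89]
query mem[0x19]=0xe0, mem[0x18]=0x1d, mem[0x24]=0xe5, mem[0x04]=0xb9, mem[0x23]=0xe0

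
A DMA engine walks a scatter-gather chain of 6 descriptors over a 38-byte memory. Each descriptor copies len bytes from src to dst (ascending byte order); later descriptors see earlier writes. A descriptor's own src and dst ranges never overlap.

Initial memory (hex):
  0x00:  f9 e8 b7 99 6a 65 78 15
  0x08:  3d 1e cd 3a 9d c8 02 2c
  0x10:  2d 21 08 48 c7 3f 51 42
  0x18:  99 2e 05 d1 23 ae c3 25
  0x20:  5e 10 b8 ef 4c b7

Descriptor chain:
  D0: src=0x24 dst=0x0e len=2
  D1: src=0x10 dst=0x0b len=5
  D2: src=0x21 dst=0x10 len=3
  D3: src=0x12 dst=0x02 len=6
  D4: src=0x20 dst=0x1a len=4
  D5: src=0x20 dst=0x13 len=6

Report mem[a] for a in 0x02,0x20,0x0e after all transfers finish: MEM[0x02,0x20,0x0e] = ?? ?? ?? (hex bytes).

D0: mem[0x0e..0x0f] <- [4c b7]
D1: mem[0x0b..0x0f] <- [2d 21 08 48 c7]
D2: mem[0x10..0x12] <- [10 b8 ef]
D3: mem[0x02..0x07] <- [ef 48 c7 3f 51 42]
D4: mem[0x1a..0x1d] <- [5e 10 b8 ef]
D5: mem[0x13..0x18] <- [5e 10 b8 ef 4c b7]
query mem[0x02]=0xef, mem[0x20]=0x5e, mem[0x0e]=0x48

MEM[0x02,0x20,0x0e] = ef 5e 48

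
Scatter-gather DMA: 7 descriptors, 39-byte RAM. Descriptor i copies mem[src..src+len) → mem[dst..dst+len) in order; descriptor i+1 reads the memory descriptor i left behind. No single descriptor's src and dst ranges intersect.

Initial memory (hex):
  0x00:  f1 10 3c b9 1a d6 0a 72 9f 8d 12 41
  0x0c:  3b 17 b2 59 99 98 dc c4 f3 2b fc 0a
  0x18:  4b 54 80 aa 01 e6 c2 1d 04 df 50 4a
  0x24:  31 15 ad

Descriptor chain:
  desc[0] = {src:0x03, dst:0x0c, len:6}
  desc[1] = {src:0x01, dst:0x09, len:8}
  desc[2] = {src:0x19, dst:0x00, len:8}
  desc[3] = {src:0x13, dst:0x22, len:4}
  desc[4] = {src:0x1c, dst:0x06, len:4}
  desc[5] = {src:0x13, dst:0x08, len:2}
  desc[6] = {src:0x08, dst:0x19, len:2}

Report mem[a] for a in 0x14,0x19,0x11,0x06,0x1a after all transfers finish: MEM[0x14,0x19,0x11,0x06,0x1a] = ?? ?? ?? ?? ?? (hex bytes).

MEM[0x14,0x19,0x11,0x06,0x1a] = f3 c4 9f 01 f3

D0: mem[0x0c..0x11] <- [b9 1a d6 0a 72 9f]
D1: mem[0x09..0x10] <- [10 3c b9 1a d6 0a 72 9f]
D2: mem[0x00..0x07] <- [54 80 aa 01 e6 c2 1d 04]
D3: mem[0x22..0x25] <- [c4 f3 2b fc]
D4: mem[0x06..0x09] <- [01 e6 c2 1d]
D5: mem[0x08..0x09] <- [c4 f3]
D6: mem[0x19..0x1a] <- [c4 f3]
query mem[0x14]=0xf3, mem[0x19]=0xc4, mem[0x11]=0x9f, mem[0x06]=0x01, mem[0x1a]=0xf3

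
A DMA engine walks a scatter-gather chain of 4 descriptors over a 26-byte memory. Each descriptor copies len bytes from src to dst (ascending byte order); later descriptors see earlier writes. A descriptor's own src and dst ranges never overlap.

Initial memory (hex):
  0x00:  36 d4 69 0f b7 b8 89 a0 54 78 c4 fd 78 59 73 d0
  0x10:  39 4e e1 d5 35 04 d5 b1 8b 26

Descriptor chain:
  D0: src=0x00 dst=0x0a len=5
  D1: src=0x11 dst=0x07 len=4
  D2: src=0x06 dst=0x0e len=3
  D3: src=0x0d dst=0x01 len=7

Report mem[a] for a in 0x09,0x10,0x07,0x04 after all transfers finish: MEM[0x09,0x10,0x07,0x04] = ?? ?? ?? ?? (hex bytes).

D0: mem[0x0a..0x0e] <- [36 d4 69 0f b7]
D1: mem[0x07..0x0a] <- [4e e1 d5 35]
D2: mem[0x0e..0x10] <- [89 4e e1]
D3: mem[0x01..0x07] <- [0f 89 4e e1 4e e1 d5]
query mem[0x09]=0xd5, mem[0x10]=0xe1, mem[0x07]=0xd5, mem[0x04]=0xe1

MEM[0x09,0x10,0x07,0x04] = d5 e1 d5 e1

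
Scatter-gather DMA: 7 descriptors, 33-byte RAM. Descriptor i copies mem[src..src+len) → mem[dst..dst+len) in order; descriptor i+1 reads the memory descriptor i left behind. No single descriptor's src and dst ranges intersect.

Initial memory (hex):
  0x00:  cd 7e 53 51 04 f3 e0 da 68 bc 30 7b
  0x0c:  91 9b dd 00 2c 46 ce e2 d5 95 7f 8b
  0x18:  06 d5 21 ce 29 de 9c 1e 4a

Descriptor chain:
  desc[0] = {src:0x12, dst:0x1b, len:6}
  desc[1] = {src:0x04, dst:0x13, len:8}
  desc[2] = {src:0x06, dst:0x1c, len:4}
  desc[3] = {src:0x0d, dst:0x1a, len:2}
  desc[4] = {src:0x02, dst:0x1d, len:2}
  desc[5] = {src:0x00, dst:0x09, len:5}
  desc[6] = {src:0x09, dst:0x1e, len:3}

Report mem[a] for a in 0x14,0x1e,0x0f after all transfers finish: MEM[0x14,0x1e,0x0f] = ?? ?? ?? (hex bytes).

D0: mem[0x1b..0x20] <- [ce e2 d5 95 7f 8b]
D1: mem[0x13..0x1a] <- [04 f3 e0 da 68 bc 30 7b]
D2: mem[0x1c..0x1f] <- [e0 da 68 bc]
D3: mem[0x1a..0x1b] <- [9b dd]
D4: mem[0x1d..0x1e] <- [53 51]
D5: mem[0x09..0x0d] <- [cd 7e 53 51 04]
D6: mem[0x1e..0x20] <- [cd 7e 53]
query mem[0x14]=0xf3, mem[0x1e]=0xcd, mem[0x0f]=0x00

MEM[0x14,0x1e,0x0f] = f3 cd 00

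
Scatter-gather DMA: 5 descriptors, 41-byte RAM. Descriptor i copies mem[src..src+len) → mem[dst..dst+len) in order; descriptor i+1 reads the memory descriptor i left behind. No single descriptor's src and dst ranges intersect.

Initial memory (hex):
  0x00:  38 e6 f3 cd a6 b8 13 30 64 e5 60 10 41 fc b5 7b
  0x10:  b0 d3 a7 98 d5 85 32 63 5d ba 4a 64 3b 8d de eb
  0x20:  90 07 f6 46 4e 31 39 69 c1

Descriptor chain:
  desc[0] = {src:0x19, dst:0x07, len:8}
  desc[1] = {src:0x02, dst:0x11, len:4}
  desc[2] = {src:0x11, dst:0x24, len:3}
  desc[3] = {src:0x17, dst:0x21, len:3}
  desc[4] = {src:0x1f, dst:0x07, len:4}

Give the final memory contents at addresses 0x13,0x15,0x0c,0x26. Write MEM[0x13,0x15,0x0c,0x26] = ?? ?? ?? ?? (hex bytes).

[0] 0x19->0x07 len=8 : ba 4a 64 3b 8d de eb 90
[1] 0x02->0x11 len=4 : f3 cd a6 b8
[2] 0x11->0x24 len=3 : f3 cd a6
[3] 0x17->0x21 len=3 : 63 5d ba
[4] 0x1f->0x07 len=4 : eb 90 63 5d
query mem[0x13]=0xa6, mem[0x15]=0x85, mem[0x0c]=0xde, mem[0x26]=0xa6

MEM[0x13,0x15,0x0c,0x26] = a6 85 de a6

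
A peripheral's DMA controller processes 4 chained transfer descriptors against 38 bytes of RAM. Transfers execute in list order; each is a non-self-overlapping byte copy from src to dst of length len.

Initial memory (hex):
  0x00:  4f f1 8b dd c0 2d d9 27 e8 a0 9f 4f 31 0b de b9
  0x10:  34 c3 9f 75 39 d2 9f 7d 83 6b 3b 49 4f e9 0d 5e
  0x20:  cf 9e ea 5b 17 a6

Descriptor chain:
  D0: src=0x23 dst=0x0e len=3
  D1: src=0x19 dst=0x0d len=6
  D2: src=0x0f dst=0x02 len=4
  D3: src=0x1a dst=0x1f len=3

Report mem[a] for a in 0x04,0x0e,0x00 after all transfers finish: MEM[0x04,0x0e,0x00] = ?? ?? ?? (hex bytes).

MEM[0x04,0x0e,0x00] = e9 3b 4f

[0] 0x23->0x0e len=3 : 5b 17 a6
[1] 0x19->0x0d len=6 : 6b 3b 49 4f e9 0d
[2] 0x0f->0x02 len=4 : 49 4f e9 0d
[3] 0x1a->0x1f len=3 : 3b 49 4f
query mem[0x04]=0xe9, mem[0x0e]=0x3b, mem[0x00]=0x4f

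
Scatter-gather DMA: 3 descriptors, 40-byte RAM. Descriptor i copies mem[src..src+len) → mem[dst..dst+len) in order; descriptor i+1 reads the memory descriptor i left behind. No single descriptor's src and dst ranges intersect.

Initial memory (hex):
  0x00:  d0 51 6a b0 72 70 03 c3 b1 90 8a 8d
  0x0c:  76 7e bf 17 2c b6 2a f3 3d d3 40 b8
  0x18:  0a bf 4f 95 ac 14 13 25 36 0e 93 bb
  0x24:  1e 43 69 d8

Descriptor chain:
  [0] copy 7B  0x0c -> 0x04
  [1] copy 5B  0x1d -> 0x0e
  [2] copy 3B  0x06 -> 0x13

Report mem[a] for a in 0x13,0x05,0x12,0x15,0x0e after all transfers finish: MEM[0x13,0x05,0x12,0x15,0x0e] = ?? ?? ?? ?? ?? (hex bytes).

[0] 0x0c->0x04 len=7 : 76 7e bf 17 2c b6 2a
[1] 0x1d->0x0e len=5 : 14 13 25 36 0e
[2] 0x06->0x13 len=3 : bf 17 2c
query mem[0x13]=0xbf, mem[0x05]=0x7e, mem[0x12]=0x0e, mem[0x15]=0x2c, mem[0x0e]=0x14

MEM[0x13,0x05,0x12,0x15,0x0e] = bf 7e 0e 2c 14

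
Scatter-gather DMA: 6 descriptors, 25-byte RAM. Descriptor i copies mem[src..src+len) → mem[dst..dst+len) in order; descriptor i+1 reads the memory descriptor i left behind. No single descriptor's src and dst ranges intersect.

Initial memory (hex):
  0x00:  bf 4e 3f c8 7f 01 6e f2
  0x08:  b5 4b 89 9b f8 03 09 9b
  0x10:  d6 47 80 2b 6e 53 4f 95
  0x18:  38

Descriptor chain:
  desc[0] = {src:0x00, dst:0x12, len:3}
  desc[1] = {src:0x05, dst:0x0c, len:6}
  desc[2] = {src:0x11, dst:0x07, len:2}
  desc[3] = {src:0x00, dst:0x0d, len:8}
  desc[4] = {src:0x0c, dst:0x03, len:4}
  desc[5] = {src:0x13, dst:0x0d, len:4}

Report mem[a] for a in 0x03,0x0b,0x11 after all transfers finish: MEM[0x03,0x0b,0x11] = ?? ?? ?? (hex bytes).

D0: mem[0x12..0x14] <- [bf 4e 3f]
D1: mem[0x0c..0x11] <- [01 6e f2 b5 4b 89]
D2: mem[0x07..0x08] <- [89 bf]
D3: mem[0x0d..0x14] <- [bf 4e 3f c8 7f 01 6e 89]
D4: mem[0x03..0x06] <- [01 bf 4e 3f]
D5: mem[0x0d..0x10] <- [6e 89 53 4f]
query mem[0x03]=0x01, mem[0x0b]=0x9b, mem[0x11]=0x7f

MEM[0x03,0x0b,0x11] = 01 9b 7f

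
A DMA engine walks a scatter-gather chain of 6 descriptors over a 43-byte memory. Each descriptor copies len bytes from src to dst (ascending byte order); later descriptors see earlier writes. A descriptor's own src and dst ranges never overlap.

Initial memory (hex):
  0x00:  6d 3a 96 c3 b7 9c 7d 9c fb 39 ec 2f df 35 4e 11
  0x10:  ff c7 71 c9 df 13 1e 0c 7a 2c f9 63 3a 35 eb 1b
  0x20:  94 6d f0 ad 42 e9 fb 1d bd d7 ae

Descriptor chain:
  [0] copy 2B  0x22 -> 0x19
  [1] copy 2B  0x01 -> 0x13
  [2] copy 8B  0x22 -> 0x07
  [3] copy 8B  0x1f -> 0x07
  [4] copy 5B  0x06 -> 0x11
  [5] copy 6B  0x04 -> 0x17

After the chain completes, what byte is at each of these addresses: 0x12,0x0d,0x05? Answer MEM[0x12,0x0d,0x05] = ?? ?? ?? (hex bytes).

MEM[0x12,0x0d,0x05] = 1b e9 9c

[0] 0x22->0x19 len=2 : f0 ad
[1] 0x01->0x13 len=2 : 3a 96
[2] 0x22->0x07 len=8 : f0 ad 42 e9 fb 1d bd d7
[3] 0x1f->0x07 len=8 : 1b 94 6d f0 ad 42 e9 fb
[4] 0x06->0x11 len=5 : 7d 1b 94 6d f0
[5] 0x04->0x17 len=6 : b7 9c 7d 1b 94 6d
query mem[0x12]=0x1b, mem[0x0d]=0xe9, mem[0x05]=0x9c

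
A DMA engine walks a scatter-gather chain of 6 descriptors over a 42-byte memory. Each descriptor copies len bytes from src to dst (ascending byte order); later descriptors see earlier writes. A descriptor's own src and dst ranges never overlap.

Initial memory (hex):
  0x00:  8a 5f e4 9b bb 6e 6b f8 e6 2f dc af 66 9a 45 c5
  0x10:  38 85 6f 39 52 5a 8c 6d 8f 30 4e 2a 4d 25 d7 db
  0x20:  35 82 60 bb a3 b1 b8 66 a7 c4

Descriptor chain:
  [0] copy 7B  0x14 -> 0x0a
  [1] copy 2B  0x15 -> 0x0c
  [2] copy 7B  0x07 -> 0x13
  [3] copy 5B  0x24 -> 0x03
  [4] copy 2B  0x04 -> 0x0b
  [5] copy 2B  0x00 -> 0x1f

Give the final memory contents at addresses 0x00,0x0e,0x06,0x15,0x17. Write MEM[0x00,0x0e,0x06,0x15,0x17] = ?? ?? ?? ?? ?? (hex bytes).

MEM[0x00,0x0e,0x06,0x15,0x17] = 8a 8f 66 2f 5a

D0: mem[0x0a..0x10] <- [52 5a 8c 6d 8f 30 4e]
D1: mem[0x0c..0x0d] <- [5a 8c]
D2: mem[0x13..0x19] <- [f8 e6 2f 52 5a 5a 8c]
D3: mem[0x03..0x07] <- [a3 b1 b8 66 a7]
D4: mem[0x0b..0x0c] <- [b1 b8]
D5: mem[0x1f..0x20] <- [8a 5f]
query mem[0x00]=0x8a, mem[0x0e]=0x8f, mem[0x06]=0x66, mem[0x15]=0x2f, mem[0x17]=0x5a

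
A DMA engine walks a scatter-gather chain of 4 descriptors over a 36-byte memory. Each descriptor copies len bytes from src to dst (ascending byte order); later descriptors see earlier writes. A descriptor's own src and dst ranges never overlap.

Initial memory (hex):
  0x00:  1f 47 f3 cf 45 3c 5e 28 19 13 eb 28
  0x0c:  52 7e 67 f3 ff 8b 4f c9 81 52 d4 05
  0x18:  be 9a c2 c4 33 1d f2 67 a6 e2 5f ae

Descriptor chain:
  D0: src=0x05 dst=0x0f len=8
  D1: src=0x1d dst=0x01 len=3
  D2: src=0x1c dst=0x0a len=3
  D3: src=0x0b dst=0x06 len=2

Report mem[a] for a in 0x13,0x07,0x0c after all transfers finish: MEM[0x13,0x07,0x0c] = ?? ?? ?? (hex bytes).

MEM[0x13,0x07,0x0c] = 13 f2 f2

[0] 0x05->0x0f len=8 : 3c 5e 28 19 13 eb 28 52
[1] 0x1d->0x01 len=3 : 1d f2 67
[2] 0x1c->0x0a len=3 : 33 1d f2
[3] 0x0b->0x06 len=2 : 1d f2
query mem[0x13]=0x13, mem[0x07]=0xf2, mem[0x0c]=0xf2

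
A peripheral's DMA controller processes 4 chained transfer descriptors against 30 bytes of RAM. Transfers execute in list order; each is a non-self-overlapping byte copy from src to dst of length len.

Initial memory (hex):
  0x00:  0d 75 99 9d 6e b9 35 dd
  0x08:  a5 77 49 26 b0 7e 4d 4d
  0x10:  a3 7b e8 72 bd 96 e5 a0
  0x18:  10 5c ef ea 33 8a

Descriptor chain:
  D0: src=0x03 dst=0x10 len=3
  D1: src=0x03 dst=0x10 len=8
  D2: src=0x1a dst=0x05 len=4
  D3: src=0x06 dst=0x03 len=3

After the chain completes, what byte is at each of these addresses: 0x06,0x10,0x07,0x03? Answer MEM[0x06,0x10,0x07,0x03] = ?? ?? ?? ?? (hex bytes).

[0] 0x03->0x10 len=3 : 9d 6e b9
[1] 0x03->0x10 len=8 : 9d 6e b9 35 dd a5 77 49
[2] 0x1a->0x05 len=4 : ef ea 33 8a
[3] 0x06->0x03 len=3 : ea 33 8a
query mem[0x06]=0xea, mem[0x10]=0x9d, mem[0x07]=0x33, mem[0x03]=0xea

MEM[0x06,0x10,0x07,0x03] = ea 9d 33 ea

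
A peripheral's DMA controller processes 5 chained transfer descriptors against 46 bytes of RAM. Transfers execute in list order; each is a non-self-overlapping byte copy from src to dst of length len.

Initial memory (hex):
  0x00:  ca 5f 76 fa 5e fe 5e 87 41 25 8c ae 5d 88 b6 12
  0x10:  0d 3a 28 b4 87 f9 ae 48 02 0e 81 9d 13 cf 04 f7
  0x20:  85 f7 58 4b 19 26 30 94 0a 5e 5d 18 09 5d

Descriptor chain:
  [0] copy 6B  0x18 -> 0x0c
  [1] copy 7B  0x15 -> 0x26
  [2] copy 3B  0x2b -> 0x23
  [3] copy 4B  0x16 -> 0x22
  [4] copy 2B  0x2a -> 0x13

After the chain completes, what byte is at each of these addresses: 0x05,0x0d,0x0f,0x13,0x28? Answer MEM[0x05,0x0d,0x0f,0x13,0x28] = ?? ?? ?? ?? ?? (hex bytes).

D0: mem[0x0c..0x11] <- [02 0e 81 9d 13 cf]
D1: mem[0x26..0x2c] <- [f9 ae 48 02 0e 81 9d]
D2: mem[0x23..0x25] <- [81 9d 5d]
D3: mem[0x22..0x25] <- [ae 48 02 0e]
D4: mem[0x13..0x14] <- [0e 81]
query mem[0x05]=0xfe, mem[0x0d]=0x0e, mem[0x0f]=0x9d, mem[0x13]=0x0e, mem[0x28]=0x48

MEM[0x05,0x0d,0x0f,0x13,0x28] = fe 0e 9d 0e 48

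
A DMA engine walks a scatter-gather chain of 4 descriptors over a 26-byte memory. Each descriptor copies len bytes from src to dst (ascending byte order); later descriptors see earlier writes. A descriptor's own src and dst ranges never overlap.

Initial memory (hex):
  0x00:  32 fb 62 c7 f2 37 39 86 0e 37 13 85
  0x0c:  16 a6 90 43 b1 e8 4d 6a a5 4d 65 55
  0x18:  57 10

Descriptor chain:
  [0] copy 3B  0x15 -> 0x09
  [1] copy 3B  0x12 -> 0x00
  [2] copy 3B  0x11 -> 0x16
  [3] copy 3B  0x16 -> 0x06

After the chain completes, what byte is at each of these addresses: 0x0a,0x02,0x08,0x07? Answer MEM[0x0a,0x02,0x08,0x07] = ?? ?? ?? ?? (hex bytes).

[0] 0x15->0x09 len=3 : 4d 65 55
[1] 0x12->0x00 len=3 : 4d 6a a5
[2] 0x11->0x16 len=3 : e8 4d 6a
[3] 0x16->0x06 len=3 : e8 4d 6a
query mem[0x0a]=0x65, mem[0x02]=0xa5, mem[0x08]=0x6a, mem[0x07]=0x4d

MEM[0x0a,0x02,0x08,0x07] = 65 a5 6a 4d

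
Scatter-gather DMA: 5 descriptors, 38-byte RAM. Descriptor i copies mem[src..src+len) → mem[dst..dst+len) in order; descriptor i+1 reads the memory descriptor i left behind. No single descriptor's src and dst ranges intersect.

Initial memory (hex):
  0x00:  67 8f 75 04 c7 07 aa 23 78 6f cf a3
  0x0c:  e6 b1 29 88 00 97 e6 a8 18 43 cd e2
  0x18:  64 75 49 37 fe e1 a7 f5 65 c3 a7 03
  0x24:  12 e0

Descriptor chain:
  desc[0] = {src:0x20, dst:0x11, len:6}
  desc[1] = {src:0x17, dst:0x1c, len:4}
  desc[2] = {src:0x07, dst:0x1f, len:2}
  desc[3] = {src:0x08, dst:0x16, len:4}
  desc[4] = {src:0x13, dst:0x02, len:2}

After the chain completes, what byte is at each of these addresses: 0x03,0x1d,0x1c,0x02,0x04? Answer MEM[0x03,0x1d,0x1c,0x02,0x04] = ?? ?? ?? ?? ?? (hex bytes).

  after D0: wrote 6B at 0x11 = 65c3a70312e0
  after D1: wrote 4B at 0x1c = e2647549
  after D2: wrote 2B at 0x1f = 2378
  after D3: wrote 4B at 0x16 = 786fcfa3
  after D4: wrote 2B at 0x02 = a703
query mem[0x03]=0x03, mem[0x1d]=0x64, mem[0x1c]=0xe2, mem[0x02]=0xa7, mem[0x04]=0xc7

MEM[0x03,0x1d,0x1c,0x02,0x04] = 03 64 e2 a7 c7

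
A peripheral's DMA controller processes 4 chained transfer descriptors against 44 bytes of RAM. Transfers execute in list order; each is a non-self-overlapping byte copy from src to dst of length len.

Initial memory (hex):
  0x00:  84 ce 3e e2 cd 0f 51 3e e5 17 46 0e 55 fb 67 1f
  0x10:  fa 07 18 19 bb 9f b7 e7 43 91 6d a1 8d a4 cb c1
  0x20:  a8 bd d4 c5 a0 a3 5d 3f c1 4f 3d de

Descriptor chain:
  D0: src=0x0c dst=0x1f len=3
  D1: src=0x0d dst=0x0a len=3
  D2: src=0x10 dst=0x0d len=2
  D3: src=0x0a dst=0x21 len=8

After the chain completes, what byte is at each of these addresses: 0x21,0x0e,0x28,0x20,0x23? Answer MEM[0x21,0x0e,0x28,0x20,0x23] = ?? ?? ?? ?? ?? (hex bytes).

  after D0: wrote 3B at 0x1f = 55fb67
  after D1: wrote 3B at 0x0a = fb671f
  after D2: wrote 2B at 0x0d = fa07
  after D3: wrote 8B at 0x21 = fb671ffa071ffa07
query mem[0x21]=0xfb, mem[0x0e]=0x07, mem[0x28]=0x07, mem[0x20]=0xfb, mem[0x23]=0x1f

MEM[0x21,0x0e,0x28,0x20,0x23] = fb 07 07 fb 1f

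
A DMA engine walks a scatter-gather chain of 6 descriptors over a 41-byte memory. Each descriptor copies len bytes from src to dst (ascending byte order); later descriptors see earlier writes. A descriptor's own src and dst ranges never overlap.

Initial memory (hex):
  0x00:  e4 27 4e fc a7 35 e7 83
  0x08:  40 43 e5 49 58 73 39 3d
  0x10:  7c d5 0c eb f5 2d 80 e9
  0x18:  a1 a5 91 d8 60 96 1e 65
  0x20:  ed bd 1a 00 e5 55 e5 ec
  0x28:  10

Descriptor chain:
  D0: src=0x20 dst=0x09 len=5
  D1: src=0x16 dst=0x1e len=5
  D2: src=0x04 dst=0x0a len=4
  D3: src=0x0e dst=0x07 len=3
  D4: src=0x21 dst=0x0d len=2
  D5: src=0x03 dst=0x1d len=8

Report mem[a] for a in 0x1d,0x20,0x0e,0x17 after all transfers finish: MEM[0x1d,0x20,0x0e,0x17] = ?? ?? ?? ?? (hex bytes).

D0: mem[0x09..0x0d] <- [ed bd 1a 00 e5]
D1: mem[0x1e..0x22] <- [80 e9 a1 a5 91]
D2: mem[0x0a..0x0d] <- [a7 35 e7 83]
D3: mem[0x07..0x09] <- [39 3d 7c]
D4: mem[0x0d..0x0e] <- [a5 91]
D5: mem[0x1d..0x24] <- [fc a7 35 e7 39 3d 7c a7]
query mem[0x1d]=0xfc, mem[0x20]=0xe7, mem[0x0e]=0x91, mem[0x17]=0xe9

MEM[0x1d,0x20,0x0e,0x17] = fc e7 91 e9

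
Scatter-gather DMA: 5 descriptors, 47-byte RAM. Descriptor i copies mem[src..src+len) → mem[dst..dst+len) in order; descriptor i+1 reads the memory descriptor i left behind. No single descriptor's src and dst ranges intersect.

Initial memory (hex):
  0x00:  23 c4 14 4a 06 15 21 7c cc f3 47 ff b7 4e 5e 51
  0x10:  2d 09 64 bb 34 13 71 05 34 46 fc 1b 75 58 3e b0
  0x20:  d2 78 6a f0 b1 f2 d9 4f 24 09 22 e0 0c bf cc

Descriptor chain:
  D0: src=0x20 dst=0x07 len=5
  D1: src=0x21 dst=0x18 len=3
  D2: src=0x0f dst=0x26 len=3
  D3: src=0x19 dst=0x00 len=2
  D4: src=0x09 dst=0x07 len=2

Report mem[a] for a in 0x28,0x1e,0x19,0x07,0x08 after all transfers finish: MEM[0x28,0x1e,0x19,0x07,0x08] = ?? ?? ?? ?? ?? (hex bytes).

MEM[0x28,0x1e,0x19,0x07,0x08] = 09 3e 6a 6a f0

  after D0: wrote 5B at 0x07 = d2786af0b1
  after D1: wrote 3B at 0x18 = 786af0
  after D2: wrote 3B at 0x26 = 512d09
  after D3: wrote 2B at 0x00 = 6af0
  after D4: wrote 2B at 0x07 = 6af0
query mem[0x28]=0x09, mem[0x1e]=0x3e, mem[0x19]=0x6a, mem[0x07]=0x6a, mem[0x08]=0xf0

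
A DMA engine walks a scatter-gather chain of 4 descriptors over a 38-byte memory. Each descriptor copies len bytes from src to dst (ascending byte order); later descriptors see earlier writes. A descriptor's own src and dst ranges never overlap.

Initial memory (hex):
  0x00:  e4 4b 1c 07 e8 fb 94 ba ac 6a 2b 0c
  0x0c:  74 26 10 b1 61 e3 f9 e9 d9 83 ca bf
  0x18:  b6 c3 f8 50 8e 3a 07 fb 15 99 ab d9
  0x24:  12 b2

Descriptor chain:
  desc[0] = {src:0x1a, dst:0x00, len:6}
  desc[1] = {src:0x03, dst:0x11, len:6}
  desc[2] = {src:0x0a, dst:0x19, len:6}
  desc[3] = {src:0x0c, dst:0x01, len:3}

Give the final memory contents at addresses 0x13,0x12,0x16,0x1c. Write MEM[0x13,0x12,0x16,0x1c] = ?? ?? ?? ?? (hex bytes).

MEM[0x13,0x12,0x16,0x1c] = fb 07 ac 26

#0 dst[0x00+6] := {0xf8,0x50,0x8e,0x3a,0x07,0xfb}
#1 dst[0x11+6] := {0x3a,0x07,0xfb,0x94,0xba,0xac}
#2 dst[0x19+6] := {0x2b,0x0c,0x74,0x26,0x10,0xb1}
#3 dst[0x01+3] := {0x74,0x26,0x10}
query mem[0x13]=0xfb, mem[0x12]=0x07, mem[0x16]=0xac, mem[0x1c]=0x26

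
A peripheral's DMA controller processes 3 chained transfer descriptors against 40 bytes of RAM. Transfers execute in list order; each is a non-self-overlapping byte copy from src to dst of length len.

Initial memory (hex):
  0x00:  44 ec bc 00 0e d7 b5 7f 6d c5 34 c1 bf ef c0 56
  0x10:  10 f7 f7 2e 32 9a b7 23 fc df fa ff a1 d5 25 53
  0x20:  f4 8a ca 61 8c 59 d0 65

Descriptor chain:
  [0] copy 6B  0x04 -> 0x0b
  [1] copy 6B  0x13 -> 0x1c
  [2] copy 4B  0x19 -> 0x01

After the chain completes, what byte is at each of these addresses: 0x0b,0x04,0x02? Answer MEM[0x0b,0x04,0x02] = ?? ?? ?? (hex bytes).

D0: mem[0x0b..0x10] <- [0e d7 b5 7f 6d c5]
D1: mem[0x1c..0x21] <- [2e 32 9a b7 23 fc]
D2: mem[0x01..0x04] <- [df fa ff 2e]
query mem[0x0b]=0x0e, mem[0x04]=0x2e, mem[0x02]=0xfa

MEM[0x0b,0x04,0x02] = 0e 2e fa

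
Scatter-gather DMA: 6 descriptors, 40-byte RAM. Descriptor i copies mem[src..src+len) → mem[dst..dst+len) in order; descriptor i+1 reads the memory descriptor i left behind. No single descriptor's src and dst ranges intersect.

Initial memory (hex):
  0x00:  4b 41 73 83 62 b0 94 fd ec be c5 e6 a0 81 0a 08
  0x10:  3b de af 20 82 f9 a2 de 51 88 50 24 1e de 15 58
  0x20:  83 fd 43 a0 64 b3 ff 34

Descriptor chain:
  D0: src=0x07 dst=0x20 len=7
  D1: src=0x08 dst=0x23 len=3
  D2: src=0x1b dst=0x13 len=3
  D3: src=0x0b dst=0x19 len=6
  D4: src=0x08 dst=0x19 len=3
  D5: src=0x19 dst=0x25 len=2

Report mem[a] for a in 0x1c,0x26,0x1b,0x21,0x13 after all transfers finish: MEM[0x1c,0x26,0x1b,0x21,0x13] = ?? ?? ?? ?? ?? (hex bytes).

MEM[0x1c,0x26,0x1b,0x21,0x13] = 0a be c5 ec 24

D0: mem[0x20..0x26] <- [fd ec be c5 e6 a0 81]
D1: mem[0x23..0x25] <- [ec be c5]
D2: mem[0x13..0x15] <- [24 1e de]
D3: mem[0x19..0x1e] <- [e6 a0 81 0a 08 3b]
D4: mem[0x19..0x1b] <- [ec be c5]
D5: mem[0x25..0x26] <- [ec be]
query mem[0x1c]=0x0a, mem[0x26]=0xbe, mem[0x1b]=0xc5, mem[0x21]=0xec, mem[0x13]=0x24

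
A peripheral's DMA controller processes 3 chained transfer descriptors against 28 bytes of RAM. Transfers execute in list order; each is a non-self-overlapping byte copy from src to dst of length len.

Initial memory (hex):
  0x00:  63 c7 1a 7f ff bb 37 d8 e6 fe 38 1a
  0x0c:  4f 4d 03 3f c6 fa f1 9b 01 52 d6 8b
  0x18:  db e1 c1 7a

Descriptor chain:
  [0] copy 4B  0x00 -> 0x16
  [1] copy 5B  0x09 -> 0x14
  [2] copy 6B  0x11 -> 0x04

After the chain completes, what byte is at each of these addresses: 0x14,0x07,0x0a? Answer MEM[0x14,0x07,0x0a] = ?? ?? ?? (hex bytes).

MEM[0x14,0x07,0x0a] = fe fe 38

  after D0: wrote 4B at 0x16 = 63c71a7f
  after D1: wrote 5B at 0x14 = fe381a4f4d
  after D2: wrote 6B at 0x04 = faf19bfe381a
query mem[0x14]=0xfe, mem[0x07]=0xfe, mem[0x0a]=0x38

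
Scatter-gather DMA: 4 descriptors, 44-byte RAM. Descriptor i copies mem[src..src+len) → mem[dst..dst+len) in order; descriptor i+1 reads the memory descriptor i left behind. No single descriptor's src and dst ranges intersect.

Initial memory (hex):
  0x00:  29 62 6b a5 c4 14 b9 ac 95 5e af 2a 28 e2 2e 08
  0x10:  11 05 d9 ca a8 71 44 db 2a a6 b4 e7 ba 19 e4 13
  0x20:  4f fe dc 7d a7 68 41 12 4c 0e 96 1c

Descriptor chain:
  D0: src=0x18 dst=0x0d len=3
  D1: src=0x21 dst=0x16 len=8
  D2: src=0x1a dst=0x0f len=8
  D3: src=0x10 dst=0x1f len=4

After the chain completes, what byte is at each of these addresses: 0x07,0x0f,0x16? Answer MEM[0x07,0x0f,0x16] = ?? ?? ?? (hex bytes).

  after D0: wrote 3B at 0x0d = 2aa6b4
  after D1: wrote 8B at 0x16 = fedc7da76841124c
  after D2: wrote 8B at 0x0f = 6841124ce4134ffe
  after D3: wrote 4B at 0x1f = 41124ce4
query mem[0x07]=0xac, mem[0x0f]=0x68, mem[0x16]=0xfe

MEM[0x07,0x0f,0x16] = ac 68 fe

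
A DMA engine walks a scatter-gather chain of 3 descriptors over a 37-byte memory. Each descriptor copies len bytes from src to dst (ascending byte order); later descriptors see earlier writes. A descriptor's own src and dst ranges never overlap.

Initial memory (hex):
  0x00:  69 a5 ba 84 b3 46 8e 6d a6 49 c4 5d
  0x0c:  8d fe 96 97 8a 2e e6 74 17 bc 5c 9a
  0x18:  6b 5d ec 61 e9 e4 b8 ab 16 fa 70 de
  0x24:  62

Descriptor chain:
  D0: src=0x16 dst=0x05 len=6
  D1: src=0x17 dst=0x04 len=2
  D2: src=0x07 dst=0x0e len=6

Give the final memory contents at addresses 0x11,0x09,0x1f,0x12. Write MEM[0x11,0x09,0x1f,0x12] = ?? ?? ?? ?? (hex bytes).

  after D0: wrote 6B at 0x05 = 5c9a6b5dec61
  after D1: wrote 2B at 0x04 = 9a6b
  after D2: wrote 6B at 0x0e = 6b5dec615d8d
query mem[0x11]=0x61, mem[0x09]=0xec, mem[0x1f]=0xab, mem[0x12]=0x5d

MEM[0x11,0x09,0x1f,0x12] = 61 ec ab 5d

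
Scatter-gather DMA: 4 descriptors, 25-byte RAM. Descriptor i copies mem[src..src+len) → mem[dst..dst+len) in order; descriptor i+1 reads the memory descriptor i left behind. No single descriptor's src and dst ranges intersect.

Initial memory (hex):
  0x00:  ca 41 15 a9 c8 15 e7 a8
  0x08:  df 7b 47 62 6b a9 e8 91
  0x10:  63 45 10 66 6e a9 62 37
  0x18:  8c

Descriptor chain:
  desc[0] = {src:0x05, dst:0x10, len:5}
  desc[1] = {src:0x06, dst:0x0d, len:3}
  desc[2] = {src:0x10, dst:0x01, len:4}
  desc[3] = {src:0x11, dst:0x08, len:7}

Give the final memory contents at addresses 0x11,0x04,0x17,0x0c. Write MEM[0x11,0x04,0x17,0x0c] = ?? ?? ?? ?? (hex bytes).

[0] 0x05->0x10 len=5 : 15 e7 a8 df 7b
[1] 0x06->0x0d len=3 : e7 a8 df
[2] 0x10->0x01 len=4 : 15 e7 a8 df
[3] 0x11->0x08 len=7 : e7 a8 df 7b a9 62 37
query mem[0x11]=0xe7, mem[0x04]=0xdf, mem[0x17]=0x37, mem[0x0c]=0xa9

MEM[0x11,0x04,0x17,0x0c] = e7 df 37 a9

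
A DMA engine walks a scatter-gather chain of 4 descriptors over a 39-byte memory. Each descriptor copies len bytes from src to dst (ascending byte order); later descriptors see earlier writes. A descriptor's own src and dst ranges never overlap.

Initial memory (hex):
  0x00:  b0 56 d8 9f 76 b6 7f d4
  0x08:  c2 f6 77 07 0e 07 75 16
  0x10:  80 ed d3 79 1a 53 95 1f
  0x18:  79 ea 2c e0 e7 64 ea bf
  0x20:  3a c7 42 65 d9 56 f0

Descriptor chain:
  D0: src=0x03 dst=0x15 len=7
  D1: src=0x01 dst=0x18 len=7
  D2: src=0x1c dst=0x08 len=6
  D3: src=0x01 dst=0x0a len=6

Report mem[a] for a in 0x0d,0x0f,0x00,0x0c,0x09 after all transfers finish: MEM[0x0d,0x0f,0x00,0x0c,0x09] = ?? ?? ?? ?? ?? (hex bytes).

  after D0: wrote 7B at 0x15 = 9f76b67fd4c2f6
  after D1: wrote 7B at 0x18 = 56d89f76b67fd4
  after D2: wrote 6B at 0x08 = b67fd4bf3ac7
  after D3: wrote 6B at 0x0a = 56d89f76b67f
query mem[0x0d]=0x76, mem[0x0f]=0x7f, mem[0x00]=0xb0, mem[0x0c]=0x9f, mem[0x09]=0x7f

MEM[0x0d,0x0f,0x00,0x0c,0x09] = 76 7f b0 9f 7f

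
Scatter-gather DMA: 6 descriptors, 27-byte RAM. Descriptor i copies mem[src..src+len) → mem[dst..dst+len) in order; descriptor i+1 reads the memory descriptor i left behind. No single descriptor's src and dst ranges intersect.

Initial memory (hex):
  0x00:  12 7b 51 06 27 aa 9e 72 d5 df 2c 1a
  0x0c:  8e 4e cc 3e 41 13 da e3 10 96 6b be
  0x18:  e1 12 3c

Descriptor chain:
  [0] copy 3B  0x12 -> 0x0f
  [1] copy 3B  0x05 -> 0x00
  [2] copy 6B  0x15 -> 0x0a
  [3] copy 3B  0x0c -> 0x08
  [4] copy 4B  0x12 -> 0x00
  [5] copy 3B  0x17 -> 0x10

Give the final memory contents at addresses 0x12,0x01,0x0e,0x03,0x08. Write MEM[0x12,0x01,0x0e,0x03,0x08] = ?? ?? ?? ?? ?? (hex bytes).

MEM[0x12,0x01,0x0e,0x03,0x08] = 12 e3 12 96 be

D0: mem[0x0f..0x11] <- [da e3 10]
D1: mem[0x00..0x02] <- [aa 9e 72]
D2: mem[0x0a..0x0f] <- [96 6b be e1 12 3c]
D3: mem[0x08..0x0a] <- [be e1 12]
D4: mem[0x00..0x03] <- [da e3 10 96]
D5: mem[0x10..0x12] <- [be e1 12]
query mem[0x12]=0x12, mem[0x01]=0xe3, mem[0x0e]=0x12, mem[0x03]=0x96, mem[0x08]=0xbe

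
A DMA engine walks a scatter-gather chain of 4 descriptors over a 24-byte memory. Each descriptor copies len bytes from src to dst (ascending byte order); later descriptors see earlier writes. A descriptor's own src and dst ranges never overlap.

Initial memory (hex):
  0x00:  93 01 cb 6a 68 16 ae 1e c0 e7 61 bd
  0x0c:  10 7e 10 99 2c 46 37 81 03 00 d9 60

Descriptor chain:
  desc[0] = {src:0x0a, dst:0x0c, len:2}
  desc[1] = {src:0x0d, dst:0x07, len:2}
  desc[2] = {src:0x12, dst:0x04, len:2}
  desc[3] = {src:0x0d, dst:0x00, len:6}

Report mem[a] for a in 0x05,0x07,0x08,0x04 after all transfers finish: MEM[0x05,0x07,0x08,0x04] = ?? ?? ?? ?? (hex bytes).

  after D0: wrote 2B at 0x0c = 61bd
  after D1: wrote 2B at 0x07 = bd10
  after D2: wrote 2B at 0x04 = 3781
  after D3: wrote 6B at 0x00 = bd10992c4637
query mem[0x05]=0x37, mem[0x07]=0xbd, mem[0x08]=0x10, mem[0x04]=0x46

MEM[0x05,0x07,0x08,0x04] = 37 bd 10 46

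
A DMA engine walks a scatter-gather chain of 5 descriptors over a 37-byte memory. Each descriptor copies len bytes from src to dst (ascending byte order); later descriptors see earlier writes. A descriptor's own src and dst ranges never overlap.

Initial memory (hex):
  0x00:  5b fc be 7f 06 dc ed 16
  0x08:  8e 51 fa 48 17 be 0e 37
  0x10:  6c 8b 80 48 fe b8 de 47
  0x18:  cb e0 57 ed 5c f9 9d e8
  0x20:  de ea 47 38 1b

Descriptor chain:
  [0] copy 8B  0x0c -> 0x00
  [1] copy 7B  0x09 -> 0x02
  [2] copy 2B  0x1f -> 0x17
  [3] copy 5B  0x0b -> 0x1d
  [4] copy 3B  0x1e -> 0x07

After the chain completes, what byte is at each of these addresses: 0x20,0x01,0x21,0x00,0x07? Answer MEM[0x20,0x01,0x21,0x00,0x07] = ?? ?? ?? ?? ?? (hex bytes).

MEM[0x20,0x01,0x21,0x00,0x07] = 0e be 37 17 17

D0: mem[0x00..0x07] <- [17 be 0e 37 6c 8b 80 48]
D1: mem[0x02..0x08] <- [51 fa 48 17 be 0e 37]
D2: mem[0x17..0x18] <- [e8 de]
D3: mem[0x1d..0x21] <- [48 17 be 0e 37]
D4: mem[0x07..0x09] <- [17 be 0e]
query mem[0x20]=0x0e, mem[0x01]=0xbe, mem[0x21]=0x37, mem[0x00]=0x17, mem[0x07]=0x17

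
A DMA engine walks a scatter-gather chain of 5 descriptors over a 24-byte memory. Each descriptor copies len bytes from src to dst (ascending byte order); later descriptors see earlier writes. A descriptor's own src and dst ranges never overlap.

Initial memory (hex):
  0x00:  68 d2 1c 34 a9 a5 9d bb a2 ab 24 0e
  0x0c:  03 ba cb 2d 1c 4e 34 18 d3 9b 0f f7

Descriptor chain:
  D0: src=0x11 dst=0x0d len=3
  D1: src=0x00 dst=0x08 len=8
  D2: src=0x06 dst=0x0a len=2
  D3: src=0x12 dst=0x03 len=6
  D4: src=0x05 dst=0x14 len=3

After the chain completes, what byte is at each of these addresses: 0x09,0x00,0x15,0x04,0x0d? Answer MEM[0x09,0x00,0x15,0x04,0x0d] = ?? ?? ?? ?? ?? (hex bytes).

D0: mem[0x0d..0x0f] <- [4e 34 18]
D1: mem[0x08..0x0f] <- [68 d2 1c 34 a9 a5 9d bb]
D2: mem[0x0a..0x0b] <- [9d bb]
D3: mem[0x03..0x08] <- [34 18 d3 9b 0f f7]
D4: mem[0x14..0x16] <- [d3 9b 0f]
query mem[0x09]=0xd2, mem[0x00]=0x68, mem[0x15]=0x9b, mem[0x04]=0x18, mem[0x0d]=0xa5

MEM[0x09,0x00,0x15,0x04,0x0d] = d2 68 9b 18 a5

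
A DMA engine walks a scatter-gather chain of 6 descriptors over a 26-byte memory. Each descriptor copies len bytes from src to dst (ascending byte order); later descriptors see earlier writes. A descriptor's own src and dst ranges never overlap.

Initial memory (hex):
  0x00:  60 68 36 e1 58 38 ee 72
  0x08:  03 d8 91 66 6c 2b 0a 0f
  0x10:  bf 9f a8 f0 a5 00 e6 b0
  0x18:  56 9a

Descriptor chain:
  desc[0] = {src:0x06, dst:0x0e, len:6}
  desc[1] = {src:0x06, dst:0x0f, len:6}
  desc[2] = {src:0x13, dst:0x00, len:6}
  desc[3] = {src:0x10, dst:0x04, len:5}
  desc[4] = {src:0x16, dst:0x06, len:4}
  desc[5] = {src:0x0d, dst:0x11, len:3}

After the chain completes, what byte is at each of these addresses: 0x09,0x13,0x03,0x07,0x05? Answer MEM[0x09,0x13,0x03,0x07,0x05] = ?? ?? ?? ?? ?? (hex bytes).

MEM[0x09,0x13,0x03,0x07,0x05] = 9a ee e6 b0 03

  after D0: wrote 6B at 0x0e = ee7203d89166
  after D1: wrote 6B at 0x0f = ee7203d89166
  after D2: wrote 6B at 0x00 = 916600e6b056
  after D3: wrote 5B at 0x04 = 7203d89166
  after D4: wrote 4B at 0x06 = e6b0569a
  after D5: wrote 3B at 0x11 = 2beeee
query mem[0x09]=0x9a, mem[0x13]=0xee, mem[0x03]=0xe6, mem[0x07]=0xb0, mem[0x05]=0x03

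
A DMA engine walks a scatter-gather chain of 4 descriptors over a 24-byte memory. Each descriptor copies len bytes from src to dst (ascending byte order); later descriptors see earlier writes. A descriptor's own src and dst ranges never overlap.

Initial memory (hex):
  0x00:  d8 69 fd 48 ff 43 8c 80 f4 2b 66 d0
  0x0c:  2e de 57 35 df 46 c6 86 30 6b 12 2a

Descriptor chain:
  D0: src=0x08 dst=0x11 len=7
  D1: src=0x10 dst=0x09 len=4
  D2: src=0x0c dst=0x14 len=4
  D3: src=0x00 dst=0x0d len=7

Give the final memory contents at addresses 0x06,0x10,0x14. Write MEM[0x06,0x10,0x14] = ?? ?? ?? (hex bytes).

[0] 0x08->0x11 len=7 : f4 2b 66 d0 2e de 57
[1] 0x10->0x09 len=4 : df f4 2b 66
[2] 0x0c->0x14 len=4 : 66 de 57 35
[3] 0x00->0x0d len=7 : d8 69 fd 48 ff 43 8c
query mem[0x06]=0x8c, mem[0x10]=0x48, mem[0x14]=0x66

MEM[0x06,0x10,0x14] = 8c 48 66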